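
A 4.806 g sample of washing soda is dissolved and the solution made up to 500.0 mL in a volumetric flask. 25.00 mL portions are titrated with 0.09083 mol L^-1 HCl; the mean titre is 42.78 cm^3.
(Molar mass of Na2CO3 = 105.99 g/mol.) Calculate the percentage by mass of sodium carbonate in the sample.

85.69 %

Na2CO3 + 2 HCl → 2 NaCl + H2O + CO2
n(HCl) per titration = 0.04278 × 0.09083 = 3.886 × 10^-3 mol
From the 1:2 ratio, n(Na2CO3) in each aliquot = 1/2 × 3.886 × 10^-3 = 1.943 × 10^-3 mol
n(Na2CO3) in the whole flask = 1.943 × 10^-3 × 500.0/25.00 = 0.03886 mol
mass of Na2CO3 = 0.03886 × 105.99 = 4.118 g
% Na2CO3 = 4.118 / 4.806 × 100 = 85.69 %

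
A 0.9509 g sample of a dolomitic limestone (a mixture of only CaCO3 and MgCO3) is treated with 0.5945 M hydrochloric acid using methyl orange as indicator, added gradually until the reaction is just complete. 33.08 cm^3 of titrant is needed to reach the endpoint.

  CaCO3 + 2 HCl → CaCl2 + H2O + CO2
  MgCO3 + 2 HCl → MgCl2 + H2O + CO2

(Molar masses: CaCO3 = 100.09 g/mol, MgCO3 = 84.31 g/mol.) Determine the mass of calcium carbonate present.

n(HCl) = 0.03308 × 0.5945 = 0.01967 mol
Let x = n(CaCO3), y = n(MgCO3).
Titrant: 2x + 2y = 0.01967;  mass: 100.09x + 84.31y = 0.9509
Solving, x = 7.724 × 10^-3 mol, y = 2.110 × 10^-3 mol
mass of CaCO3 = 7.724 × 10^-3 × 100.09 = 0.7730 g

0.7730 g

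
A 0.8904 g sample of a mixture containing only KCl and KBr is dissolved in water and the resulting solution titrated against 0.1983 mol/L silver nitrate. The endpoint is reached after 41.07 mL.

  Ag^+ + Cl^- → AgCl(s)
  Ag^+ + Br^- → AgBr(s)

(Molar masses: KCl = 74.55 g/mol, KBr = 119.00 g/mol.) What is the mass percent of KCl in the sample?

n(AgNO3) = 0.04107 × 0.1983 = 8.144 × 10^-3 mol
Let x = n(KCl), y = n(KBr).
Titrant: 1x + 1y = 8.144 × 10^-3;  mass: 74.55x + 119.00y = 0.8904
Solving, x = 1.772 × 10^-3 mol, y = 6.372 × 10^-3 mol
mass of KCl = 1.772 × 10^-3 × 74.55 = 0.1321 g
% KCl = 0.1321 / 0.8904 × 100 = 14.83 %

14.83 %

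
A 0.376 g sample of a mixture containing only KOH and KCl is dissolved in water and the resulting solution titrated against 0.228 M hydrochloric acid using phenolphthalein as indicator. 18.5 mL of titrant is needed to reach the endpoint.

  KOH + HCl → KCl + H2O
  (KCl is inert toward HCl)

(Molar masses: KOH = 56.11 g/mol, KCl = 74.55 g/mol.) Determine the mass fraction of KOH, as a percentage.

n(HCl) = 0.0185 × 0.228 = 4.22 × 10^-3 mol
Let x = n(KOH), y = n(KCl).
Titrant: 1x = 4.22 × 10^-3;  mass: 56.11x + 74.55y = 0.376
Solving, x = 4.22 × 10^-3 mol, y = 1.87 × 10^-3 mol
mass of KOH = 4.22 × 10^-3 × 56.11 = 0.237 g
% KOH = 0.237 / 0.376 × 100 = 62.9 %

62.9 %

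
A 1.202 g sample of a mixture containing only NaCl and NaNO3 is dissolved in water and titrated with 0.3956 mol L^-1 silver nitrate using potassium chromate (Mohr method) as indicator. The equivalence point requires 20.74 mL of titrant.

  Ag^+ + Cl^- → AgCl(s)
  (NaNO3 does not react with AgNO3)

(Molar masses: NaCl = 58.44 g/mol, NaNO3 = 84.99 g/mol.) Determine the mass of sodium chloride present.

0.4795 g

n(AgNO3) = 0.02074 × 0.3956 = 8.205 × 10^-3 mol
Let x = n(NaCl), y = n(NaNO3).
Titrant: 1x = 8.205 × 10^-3;  mass: 58.44x + 84.99y = 1.202
Solving, x = 8.205 × 10^-3 mol, y = 8.501 × 10^-3 mol
mass of NaCl = 8.205 × 10^-3 × 58.44 = 0.4795 g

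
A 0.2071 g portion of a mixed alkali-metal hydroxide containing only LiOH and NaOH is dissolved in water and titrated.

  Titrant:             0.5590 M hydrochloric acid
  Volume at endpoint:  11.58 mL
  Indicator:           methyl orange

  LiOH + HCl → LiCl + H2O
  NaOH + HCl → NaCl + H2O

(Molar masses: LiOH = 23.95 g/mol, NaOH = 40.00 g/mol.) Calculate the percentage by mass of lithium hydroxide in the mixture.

37.34 %

n(HCl) = 0.01158 × 0.5590 = 6.473 × 10^-3 mol
Let x = n(LiOH), y = n(NaOH).
Titrant: 1x + 1y = 6.473 × 10^-3;  mass: 23.95x + 40.00y = 0.2071
Solving, x = 3.229 × 10^-3 mol, y = 3.244 × 10^-3 mol
mass of LiOH = 3.229 × 10^-3 × 23.95 = 0.07734 g
% LiOH = 0.07734 / 0.2071 × 100 = 37.34 %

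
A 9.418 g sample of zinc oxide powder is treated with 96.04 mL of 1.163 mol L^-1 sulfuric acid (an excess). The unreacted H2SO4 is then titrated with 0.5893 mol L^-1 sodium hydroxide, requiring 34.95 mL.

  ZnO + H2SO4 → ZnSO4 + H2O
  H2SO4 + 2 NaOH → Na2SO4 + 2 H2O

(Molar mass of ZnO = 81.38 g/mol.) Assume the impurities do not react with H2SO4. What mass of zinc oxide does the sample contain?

8.252 g

n(H2SO4) added = 0.09604 × 1.163 = 0.1117 mol
n(NaOH) used in back-titration = 0.03495 × 0.5893 = 0.02060 mol
From the 1:2 ratio, n(H2SO4) left over = 1/2 × 0.02060 = 0.01030 mol
n(H2SO4) consumed by analyte = 0.1117 − 0.01030 = 0.1014 mol
n(ZnO) = 0.1014 mol (1:1 ratio)
mass of ZnO = 0.1014 × 81.38 = 8.252 g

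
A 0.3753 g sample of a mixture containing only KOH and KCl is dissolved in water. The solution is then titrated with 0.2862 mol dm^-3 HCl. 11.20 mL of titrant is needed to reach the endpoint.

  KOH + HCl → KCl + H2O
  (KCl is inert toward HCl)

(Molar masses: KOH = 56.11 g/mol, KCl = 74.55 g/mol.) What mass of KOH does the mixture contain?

0.1799 g

n(HCl) = 0.01120 × 0.2862 = 3.205 × 10^-3 mol
Let x = n(KOH), y = n(KCl).
Titrant: 1x = 3.205 × 10^-3;  mass: 56.11x + 74.55y = 0.3753
Solving, x = 3.205 × 10^-3 mol, y = 2.622 × 10^-3 mol
mass of KOH = 3.205 × 10^-3 × 56.11 = 0.1799 g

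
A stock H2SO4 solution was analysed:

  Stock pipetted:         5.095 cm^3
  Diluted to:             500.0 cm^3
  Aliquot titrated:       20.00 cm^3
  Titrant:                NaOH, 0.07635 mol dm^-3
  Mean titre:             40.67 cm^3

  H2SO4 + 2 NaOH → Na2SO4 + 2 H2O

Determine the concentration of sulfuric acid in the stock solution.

7.618 mol/L

n(NaOH) = 0.04067 × 0.07635 = 3.105 × 10^-3 mol
From the 1:2 ratio, n(H2SO4) in the aliquot = 1/2 × 3.105 × 10^-3 = 1.553 × 10^-3 mol
[H2SO4]_dilute = 1.553 × 10^-3 / 0.02000 = 0.07763 mol/L
Dilution factor = 500.0 / 5.095 = 98.14
[H2SO4]_stock = 0.07763 × 98.14 = 7.618 mol/L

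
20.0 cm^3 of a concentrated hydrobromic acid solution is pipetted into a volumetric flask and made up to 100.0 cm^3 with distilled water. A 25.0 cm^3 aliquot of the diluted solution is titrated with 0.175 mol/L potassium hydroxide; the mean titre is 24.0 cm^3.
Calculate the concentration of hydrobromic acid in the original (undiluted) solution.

0.840 mol/L

HBr + KOH → KBr + H2O
n(KOH) = 0.0240 × 0.175 = 4.20 × 10^-3 mol
n(HBr) in the aliquot = 4.20 × 10^-3 mol (1:1 ratio)
[HBr]_dilute = 4.20 × 10^-3 / 0.0250 = 0.168 mol/L
Dilution factor = 100.0 / 20.0 = 5.000
[HBr]_stock = 0.168 × 5.000 = 0.840 mol/L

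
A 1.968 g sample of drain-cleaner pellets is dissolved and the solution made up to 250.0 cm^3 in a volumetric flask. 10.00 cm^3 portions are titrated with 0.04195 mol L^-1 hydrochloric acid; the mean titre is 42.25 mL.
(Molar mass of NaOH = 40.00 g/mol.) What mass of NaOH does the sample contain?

NaOH + HCl → NaCl + H2O
n(HCl) per titration = 0.04225 × 0.04195 = 1.772 × 10^-3 mol
n(NaOH) in each aliquot = 1.772 × 10^-3 mol (1:1 ratio)
n(NaOH) in the whole flask = 1.772 × 10^-3 × 250.0/10.00 = 0.04431 mol
mass of NaOH = 0.04431 × 40.00 = 1.772 g

1.772 g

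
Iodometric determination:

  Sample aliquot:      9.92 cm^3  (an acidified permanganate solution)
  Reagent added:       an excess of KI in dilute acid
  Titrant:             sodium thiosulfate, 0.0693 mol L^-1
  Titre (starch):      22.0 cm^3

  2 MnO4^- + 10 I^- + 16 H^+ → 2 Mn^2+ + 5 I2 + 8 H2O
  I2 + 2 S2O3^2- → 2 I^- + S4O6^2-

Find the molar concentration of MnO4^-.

n(S2O3^2-) = 0.0220 × 0.0693 = 1.52 × 10^-3 mol
n(I2) = n(S2O3^2-)/2 = 7.62 × 10^-4 mol
From the 2:5 ratio, n(MnO4^-) in the aliquot = 2/5 × 7.62 × 10^-4 = 3.05 × 10^-4 mol
[MnO4^-] = 3.05 × 10^-4 / 0.00992 = 0.0307 mol/L

0.0307 mol/L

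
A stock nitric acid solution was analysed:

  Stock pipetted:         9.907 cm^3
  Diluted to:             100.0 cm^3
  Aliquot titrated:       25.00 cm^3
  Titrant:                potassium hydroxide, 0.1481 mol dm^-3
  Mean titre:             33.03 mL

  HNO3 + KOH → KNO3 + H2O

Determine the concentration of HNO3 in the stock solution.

1.975 mol/L

n(KOH) = 0.03303 × 0.1481 = 4.892 × 10^-3 mol
n(HNO3) in the aliquot = 4.892 × 10^-3 mol (1:1 ratio)
[HNO3]_dilute = 4.892 × 10^-3 / 0.02500 = 0.1957 mol/L
Dilution factor = 100.0 / 9.907 = 10.09
[HNO3]_stock = 0.1957 × 10.09 = 1.975 mol/L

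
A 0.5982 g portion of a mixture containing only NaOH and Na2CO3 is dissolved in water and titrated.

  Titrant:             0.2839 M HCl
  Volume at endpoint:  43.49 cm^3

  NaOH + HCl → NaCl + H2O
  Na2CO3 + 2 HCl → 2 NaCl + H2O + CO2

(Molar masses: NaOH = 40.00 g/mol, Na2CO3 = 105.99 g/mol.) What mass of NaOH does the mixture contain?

0.1727 g

n(HCl) = 0.04349 × 0.2839 = 0.01235 mol
Let x = n(NaOH), y = n(Na2CO3).
Titrant: 1x + 2y = 0.01235;  mass: 40.00x + 105.99y = 0.5982
Solving, x = 4.319 × 10^-3 mol, y = 4.014 × 10^-3 mol
mass of NaOH = 4.319 × 10^-3 × 40.00 = 0.1727 g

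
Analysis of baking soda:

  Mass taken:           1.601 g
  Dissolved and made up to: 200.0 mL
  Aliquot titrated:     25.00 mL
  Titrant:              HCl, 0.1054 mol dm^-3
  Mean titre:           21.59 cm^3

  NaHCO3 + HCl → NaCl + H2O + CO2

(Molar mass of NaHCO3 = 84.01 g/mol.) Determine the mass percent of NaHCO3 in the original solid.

n(HCl) per titration = 0.02159 × 0.1054 = 2.276 × 10^-3 mol
n(NaHCO3) in each aliquot = 2.276 × 10^-3 mol (1:1 ratio)
n(NaHCO3) in the whole flask = 2.276 × 10^-3 × 200.0/25.00 = 0.01820 mol
mass of NaHCO3 = 0.01820 × 84.01 = 1.529 g
% NaHCO3 = 1.529 / 1.601 × 100 = 95.53 %

95.53 %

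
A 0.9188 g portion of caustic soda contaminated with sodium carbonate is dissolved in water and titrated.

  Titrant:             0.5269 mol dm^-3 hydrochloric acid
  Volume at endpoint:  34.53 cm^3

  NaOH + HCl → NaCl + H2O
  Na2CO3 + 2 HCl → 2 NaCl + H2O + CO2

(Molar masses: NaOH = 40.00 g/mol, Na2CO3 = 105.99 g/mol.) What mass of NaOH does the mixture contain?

0.1397 g

n(HCl) = 0.03453 × 0.5269 = 0.01819 mol
Let x = n(NaOH), y = n(Na2CO3).
Titrant: 1x + 2y = 0.01819;  mass: 40.00x + 105.99y = 0.9188
Solving, x = 3.492 × 10^-3 mol, y = 7.351 × 10^-3 mol
mass of NaOH = 3.492 × 10^-3 × 40.00 = 0.1397 g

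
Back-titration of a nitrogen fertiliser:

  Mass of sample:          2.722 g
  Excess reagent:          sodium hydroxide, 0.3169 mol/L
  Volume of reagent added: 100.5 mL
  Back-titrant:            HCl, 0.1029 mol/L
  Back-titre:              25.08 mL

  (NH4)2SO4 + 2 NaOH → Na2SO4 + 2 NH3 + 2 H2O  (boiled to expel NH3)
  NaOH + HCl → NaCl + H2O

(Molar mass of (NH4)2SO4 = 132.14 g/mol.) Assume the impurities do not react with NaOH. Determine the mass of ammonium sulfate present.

1.934 g

n(NaOH) added = 0.1005 × 0.3169 = 0.03185 mol
n(HCl) used in back-titration = 0.02508 × 0.1029 = 2.581 × 10^-3 mol
n(NaOH) left over = 2.581 × 10^-3 mol (1:1 ratio)
n(NaOH) consumed by analyte = 0.03185 − 2.581 × 10^-3 = 0.02927 mol
From the 1:2 ratio, n((NH4)2SO4) = 1/2 × 0.02927 = 0.01463 mol
mass of (NH4)2SO4 = 0.01463 × 132.14 = 1.934 g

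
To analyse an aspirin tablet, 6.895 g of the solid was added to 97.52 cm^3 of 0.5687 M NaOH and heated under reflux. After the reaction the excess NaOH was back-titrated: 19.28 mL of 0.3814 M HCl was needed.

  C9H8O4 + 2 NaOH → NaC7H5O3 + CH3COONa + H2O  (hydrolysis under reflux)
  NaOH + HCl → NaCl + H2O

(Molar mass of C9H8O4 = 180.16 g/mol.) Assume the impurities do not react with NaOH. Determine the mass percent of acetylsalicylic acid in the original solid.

n(NaOH) added = 0.09752 × 0.5687 = 0.05546 mol
n(HCl) used in back-titration = 0.01928 × 0.3814 = 7.353 × 10^-3 mol
n(NaOH) left over = 7.353 × 10^-3 mol (1:1 ratio)
n(NaOH) consumed by analyte = 0.05546 − 7.353 × 10^-3 = 0.04811 mol
From the 1:2 ratio, n(C9H8O4) = 1/2 × 0.04811 = 0.02405 mol
mass of C9H8O4 = 0.02405 × 180.16 = 4.333 g
% C9H8O4 = 4.333 / 6.895 × 100 = 62.85 %

62.85 %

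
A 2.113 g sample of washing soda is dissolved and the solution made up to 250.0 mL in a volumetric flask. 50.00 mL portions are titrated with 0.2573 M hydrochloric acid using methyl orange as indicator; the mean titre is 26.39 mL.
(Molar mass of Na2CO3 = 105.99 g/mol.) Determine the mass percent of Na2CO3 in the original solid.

85.15 %

Na2CO3 + 2 HCl → 2 NaCl + H2O + CO2
n(HCl) per titration = 0.02639 × 0.2573 = 6.790 × 10^-3 mol
From the 1:2 ratio, n(Na2CO3) in each aliquot = 1/2 × 6.790 × 10^-3 = 3.395 × 10^-3 mol
n(Na2CO3) in the whole flask = 3.395 × 10^-3 × 250.0/50.00 = 0.01698 mol
mass of Na2CO3 = 0.01698 × 105.99 = 1.799 g
% Na2CO3 = 1.799 / 2.113 × 100 = 85.15 %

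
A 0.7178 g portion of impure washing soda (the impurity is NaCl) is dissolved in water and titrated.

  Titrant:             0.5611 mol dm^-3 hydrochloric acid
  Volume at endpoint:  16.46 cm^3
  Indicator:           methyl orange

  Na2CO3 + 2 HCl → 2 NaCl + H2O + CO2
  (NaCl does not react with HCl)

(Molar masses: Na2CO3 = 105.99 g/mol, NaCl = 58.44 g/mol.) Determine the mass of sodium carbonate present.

n(HCl) = 0.01646 × 0.5611 = 9.236 × 10^-3 mol
Let x = n(Na2CO3), y = n(NaCl).
Titrant: 2x = 9.236 × 10^-3;  mass: 105.99x + 58.44y = 0.7178
Solving, x = 4.618 × 10^-3 mol, y = 3.907 × 10^-3 mol
mass of Na2CO3 = 4.618 × 10^-3 × 105.99 = 0.4894 g

0.4894 g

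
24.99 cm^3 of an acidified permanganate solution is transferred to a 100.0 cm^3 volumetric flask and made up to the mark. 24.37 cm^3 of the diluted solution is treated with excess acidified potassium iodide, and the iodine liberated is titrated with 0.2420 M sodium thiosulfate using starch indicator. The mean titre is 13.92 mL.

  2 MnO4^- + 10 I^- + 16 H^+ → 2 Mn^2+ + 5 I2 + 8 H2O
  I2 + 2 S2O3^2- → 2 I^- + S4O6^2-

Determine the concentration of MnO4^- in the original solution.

n(S2O3^2-) = 0.01392 × 0.2420 = 3.369 × 10^-3 mol
n(I2) = n(S2O3^2-)/2 = 1.684 × 10^-3 mol
From the 2:5 ratio, n(MnO4^-) in the aliquot = 2/5 × 1.684 × 10^-3 = 6.737 × 10^-4 mol
[MnO4^-]_dilute = 6.737 × 10^-4 / 0.02437 = 0.02765 mol/L
[MnO4^-]_original = 0.02765 × 100.0/24.99 = 0.1106 mol/L

0.1106 M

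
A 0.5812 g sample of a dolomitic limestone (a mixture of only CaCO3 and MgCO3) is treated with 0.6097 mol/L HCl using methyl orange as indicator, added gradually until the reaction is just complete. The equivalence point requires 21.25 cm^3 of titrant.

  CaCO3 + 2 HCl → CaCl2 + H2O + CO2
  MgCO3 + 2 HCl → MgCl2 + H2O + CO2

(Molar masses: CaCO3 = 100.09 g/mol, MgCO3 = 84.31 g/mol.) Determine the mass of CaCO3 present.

n(HCl) = 0.02125 × 0.6097 = 0.01296 mol
Let x = n(CaCO3), y = n(MgCO3).
Titrant: 2x + 2y = 0.01296;  mass: 100.09x + 84.31y = 0.5812
Solving, x = 2.220 × 10^-3 mol, y = 4.258 × 10^-3 mol
mass of CaCO3 = 2.220 × 10^-3 × 100.09 = 0.2222 g

0.2222 g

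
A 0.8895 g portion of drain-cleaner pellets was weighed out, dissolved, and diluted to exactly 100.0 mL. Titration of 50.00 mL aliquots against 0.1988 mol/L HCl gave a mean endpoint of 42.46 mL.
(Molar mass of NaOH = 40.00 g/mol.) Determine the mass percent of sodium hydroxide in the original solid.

NaOH + HCl → NaCl + H2O
n(HCl) per titration = 0.04246 × 0.1988 = 8.441 × 10^-3 mol
n(NaOH) in each aliquot = 8.441 × 10^-3 mol (1:1 ratio)
n(NaOH) in the whole flask = 8.441 × 10^-3 × 100.0/50.00 = 0.01688 mol
mass of NaOH = 0.01688 × 40.00 = 0.6753 g
% NaOH = 0.6753 / 0.8895 × 100 = 75.92 %

75.92 %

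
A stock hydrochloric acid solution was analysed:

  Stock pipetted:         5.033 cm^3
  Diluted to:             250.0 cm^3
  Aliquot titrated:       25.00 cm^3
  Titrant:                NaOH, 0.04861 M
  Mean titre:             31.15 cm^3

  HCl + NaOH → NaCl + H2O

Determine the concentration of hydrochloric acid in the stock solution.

n(NaOH) = 0.03115 × 0.04861 = 1.514 × 10^-3 mol
n(HCl) in the aliquot = 1.514 × 10^-3 mol (1:1 ratio)
[HCl]_dilute = 1.514 × 10^-3 / 0.02500 = 0.06057 mol/L
Dilution factor = 250.0 / 5.033 = 49.67
[HCl]_stock = 0.06057 × 49.67 = 3.009 mol/L

3.009 M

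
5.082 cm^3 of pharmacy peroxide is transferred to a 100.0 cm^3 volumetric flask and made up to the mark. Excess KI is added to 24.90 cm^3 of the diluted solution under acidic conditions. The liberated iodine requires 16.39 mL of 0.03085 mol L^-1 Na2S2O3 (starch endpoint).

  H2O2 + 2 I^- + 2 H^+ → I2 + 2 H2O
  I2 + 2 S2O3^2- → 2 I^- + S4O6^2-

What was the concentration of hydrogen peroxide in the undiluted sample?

0.1998 mol/L

n(S2O3^2-) = 0.01639 × 0.03085 = 5.056 × 10^-4 mol
n(I2) = n(S2O3^2-)/2 = 2.528 × 10^-4 mol
n(H2O2) in the aliquot = 2.528 × 10^-4 mol (1:1 ratio)
[H2O2]_dilute = 2.528 × 10^-4 / 0.02490 = 0.01015 mol/L
[H2O2]_original = 0.01015 × 100.0/5.082 = 0.1998 mol/L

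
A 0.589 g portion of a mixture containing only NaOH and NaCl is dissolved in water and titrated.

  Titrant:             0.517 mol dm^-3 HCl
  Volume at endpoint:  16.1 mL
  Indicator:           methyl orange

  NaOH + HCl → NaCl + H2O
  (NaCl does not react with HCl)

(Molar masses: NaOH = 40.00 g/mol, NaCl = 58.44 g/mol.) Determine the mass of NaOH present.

0.333 g

n(HCl) = 0.0161 × 0.517 = 8.32 × 10^-3 mol
Let x = n(NaOH), y = n(NaCl).
Titrant: 1x = 8.32 × 10^-3;  mass: 40.00x + 58.44y = 0.589
Solving, x = 8.32 × 10^-3 mol, y = 4.38 × 10^-3 mol
mass of NaOH = 8.32 × 10^-3 × 40.00 = 0.333 g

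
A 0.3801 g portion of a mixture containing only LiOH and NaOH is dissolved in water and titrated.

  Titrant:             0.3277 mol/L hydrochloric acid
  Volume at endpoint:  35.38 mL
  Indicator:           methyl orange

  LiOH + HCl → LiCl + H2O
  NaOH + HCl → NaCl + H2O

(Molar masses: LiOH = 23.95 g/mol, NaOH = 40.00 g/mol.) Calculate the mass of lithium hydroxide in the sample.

0.1248 g

n(HCl) = 0.03538 × 0.3277 = 0.01159 mol
Let x = n(LiOH), y = n(NaOH).
Titrant: 1x + 1y = 0.01159;  mass: 23.95x + 40.00y = 0.3801
Solving, x = 5.213 × 10^-3 mol, y = 6.382 × 10^-3 mol
mass of LiOH = 5.213 × 10^-3 × 23.95 = 0.1248 g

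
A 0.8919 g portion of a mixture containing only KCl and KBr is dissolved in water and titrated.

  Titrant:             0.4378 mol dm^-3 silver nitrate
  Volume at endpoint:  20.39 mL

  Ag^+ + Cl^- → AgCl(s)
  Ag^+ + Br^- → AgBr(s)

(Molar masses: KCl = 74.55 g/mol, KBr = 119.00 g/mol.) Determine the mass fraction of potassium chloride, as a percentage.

n(AgNO3) = 0.02039 × 0.4378 = 8.927 × 10^-3 mol
Let x = n(KCl), y = n(KBr).
Titrant: 1x + 1y = 8.927 × 10^-3;  mass: 74.55x + 119.00y = 0.8919
Solving, x = 3.833 × 10^-3 mol, y = 5.094 × 10^-3 mol
mass of KCl = 3.833 × 10^-3 × 74.55 = 0.2858 g
% KCl = 0.2858 / 0.8919 × 100 = 32.04 %

32.04 %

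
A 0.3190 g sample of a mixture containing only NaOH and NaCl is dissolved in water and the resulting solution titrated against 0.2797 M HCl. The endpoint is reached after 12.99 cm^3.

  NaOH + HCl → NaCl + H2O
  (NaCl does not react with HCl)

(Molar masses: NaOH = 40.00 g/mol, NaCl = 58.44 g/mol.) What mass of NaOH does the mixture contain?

0.1453 g

n(HCl) = 0.01299 × 0.2797 = 3.633 × 10^-3 mol
Let x = n(NaOH), y = n(NaCl).
Titrant: 1x = 3.633 × 10^-3;  mass: 40.00x + 58.44y = 0.3190
Solving, x = 3.633 × 10^-3 mol, y = 2.972 × 10^-3 mol
mass of NaOH = 3.633 × 10^-3 × 40.00 = 0.1453 g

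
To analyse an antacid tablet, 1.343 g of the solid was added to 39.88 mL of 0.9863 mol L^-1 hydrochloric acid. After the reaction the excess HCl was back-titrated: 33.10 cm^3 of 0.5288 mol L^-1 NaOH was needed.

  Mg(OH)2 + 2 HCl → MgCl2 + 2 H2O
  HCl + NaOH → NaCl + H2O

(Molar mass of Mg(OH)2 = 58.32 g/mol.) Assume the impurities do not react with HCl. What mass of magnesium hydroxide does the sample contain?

0.6366 g

n(HCl) added = 0.03988 × 0.9863 = 0.03933 mol
n(NaOH) used in back-titration = 0.03310 × 0.5288 = 0.01750 mol
n(HCl) left over = 0.01750 mol (1:1 ratio)
n(HCl) consumed by analyte = 0.03933 − 0.01750 = 0.02183 mol
From the 1:2 ratio, n(Mg(OH)2) = 1/2 × 0.02183 = 0.01092 mol
mass of Mg(OH)2 = 0.01092 × 58.32 = 0.6366 g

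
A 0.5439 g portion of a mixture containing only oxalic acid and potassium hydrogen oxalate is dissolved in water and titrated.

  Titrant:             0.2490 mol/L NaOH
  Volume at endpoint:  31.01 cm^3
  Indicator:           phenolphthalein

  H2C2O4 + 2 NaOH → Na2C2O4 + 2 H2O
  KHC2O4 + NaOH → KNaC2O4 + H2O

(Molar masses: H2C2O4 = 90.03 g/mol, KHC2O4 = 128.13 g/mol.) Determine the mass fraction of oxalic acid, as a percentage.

n(NaOH) = 0.03101 × 0.2490 = 7.721 × 10^-3 mol
Let x = n(H2C2O4), y = n(KHC2O4).
Titrant: 2x + 1y = 7.721 × 10^-3;  mass: 90.03x + 128.13y = 0.5439
Solving, x = 2.680 × 10^-3 mol, y = 2.362 × 10^-3 mol
mass of H2C2O4 = 2.680 × 10^-3 × 90.03 = 0.2413 g
% H2C2O4 = 0.2413 / 0.5439 × 100 = 44.36 %

44.36 %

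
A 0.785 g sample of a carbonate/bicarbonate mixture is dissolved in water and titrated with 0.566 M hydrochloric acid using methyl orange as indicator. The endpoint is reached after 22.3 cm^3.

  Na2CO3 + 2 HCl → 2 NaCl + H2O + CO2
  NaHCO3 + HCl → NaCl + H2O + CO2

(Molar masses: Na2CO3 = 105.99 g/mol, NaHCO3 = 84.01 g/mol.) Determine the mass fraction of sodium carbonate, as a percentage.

59.9 %

n(HCl) = 0.0223 × 0.566 = 0.0126 mol
Let x = n(Na2CO3), y = n(NaHCO3).
Titrant: 2x + 1y = 0.0126;  mass: 105.99x + 84.01y = 0.785
Solving, x = 4.44 × 10^-3 mol, y = 3.74 × 10^-3 mol
mass of Na2CO3 = 4.44 × 10^-3 × 105.99 = 0.471 g
% Na2CO3 = 0.471 / 0.785 × 100 = 59.9 %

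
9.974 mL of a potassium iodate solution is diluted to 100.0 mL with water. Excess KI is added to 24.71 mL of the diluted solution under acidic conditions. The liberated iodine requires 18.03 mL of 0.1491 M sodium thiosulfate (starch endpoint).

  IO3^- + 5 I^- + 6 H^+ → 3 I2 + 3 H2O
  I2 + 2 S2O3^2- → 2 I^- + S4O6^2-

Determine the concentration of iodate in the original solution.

0.1818 M

n(S2O3^2-) = 0.01803 × 0.1491 = 2.688 × 10^-3 mol
n(I2) = n(S2O3^2-)/2 = 1.344 × 10^-3 mol
From the 1:3 ratio, n(IO3^-) in the aliquot = 1/3 × 1.344 × 10^-3 = 4.480 × 10^-4 mol
[IO3^-]_dilute = 4.480 × 10^-4 / 0.02471 = 0.01813 mol/L
[IO3^-]_original = 0.01813 × 100.0/9.974 = 0.1818 mol/L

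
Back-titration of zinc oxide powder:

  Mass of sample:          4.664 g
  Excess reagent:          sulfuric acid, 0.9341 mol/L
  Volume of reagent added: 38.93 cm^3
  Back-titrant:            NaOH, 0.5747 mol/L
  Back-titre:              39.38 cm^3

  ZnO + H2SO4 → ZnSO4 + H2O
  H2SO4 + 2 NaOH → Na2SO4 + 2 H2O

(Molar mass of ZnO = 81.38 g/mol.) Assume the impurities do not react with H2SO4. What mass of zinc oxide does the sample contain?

2.038 g

n(H2SO4) added = 0.03893 × 0.9341 = 0.03636 mol
n(NaOH) used in back-titration = 0.03938 × 0.5747 = 0.02263 mol
From the 1:2 ratio, n(H2SO4) left over = 1/2 × 0.02263 = 0.01132 mol
n(H2SO4) consumed by analyte = 0.03636 − 0.01132 = 0.02505 mol
n(ZnO) = 0.02505 mol (1:1 ratio)
mass of ZnO = 0.02505 × 81.38 = 2.038 g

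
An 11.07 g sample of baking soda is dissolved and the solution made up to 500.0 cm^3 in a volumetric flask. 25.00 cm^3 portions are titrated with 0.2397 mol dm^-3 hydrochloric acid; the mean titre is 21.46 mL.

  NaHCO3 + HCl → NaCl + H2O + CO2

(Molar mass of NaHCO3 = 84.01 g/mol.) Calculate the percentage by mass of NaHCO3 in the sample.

78.07 %

n(HCl) per titration = 0.02146 × 0.2397 = 5.144 × 10^-3 mol
n(NaHCO3) in each aliquot = 5.144 × 10^-3 mol (1:1 ratio)
n(NaHCO3) in the whole flask = 5.144 × 10^-3 × 500.0/25.00 = 0.1029 mol
mass of NaHCO3 = 0.1029 × 84.01 = 8.643 g
% NaHCO3 = 8.643 / 11.07 × 100 = 78.07 %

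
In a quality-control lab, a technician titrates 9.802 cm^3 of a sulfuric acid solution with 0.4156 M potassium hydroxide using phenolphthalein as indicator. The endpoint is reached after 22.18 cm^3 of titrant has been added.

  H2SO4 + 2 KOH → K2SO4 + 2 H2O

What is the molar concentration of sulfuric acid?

0.4702 M

n(KOH) = 0.02218 L × 0.4156 mol/L = 9.218 × 10^-3 mol
From the 1:2 mole ratio, n(H2SO4) = 1/2 × 9.218 × 10^-3 = 4.609 × 10^-3 mol
[H2SO4] = 4.609 × 10^-3 mol / 0.009802 L = 0.4702 mol/L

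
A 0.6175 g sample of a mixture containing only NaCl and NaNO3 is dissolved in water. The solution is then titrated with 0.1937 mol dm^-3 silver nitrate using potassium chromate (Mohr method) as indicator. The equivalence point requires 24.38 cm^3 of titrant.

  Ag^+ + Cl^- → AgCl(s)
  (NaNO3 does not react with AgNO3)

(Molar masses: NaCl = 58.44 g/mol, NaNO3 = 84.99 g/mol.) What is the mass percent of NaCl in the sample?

44.69 %

n(AgNO3) = 0.02438 × 0.1937 = 4.722 × 10^-3 mol
Let x = n(NaCl), y = n(NaNO3).
Titrant: 1x = 4.722 × 10^-3;  mass: 58.44x + 84.99y = 0.6175
Solving, x = 4.722 × 10^-3 mol, y = 4.018 × 10^-3 mol
mass of NaCl = 4.722 × 10^-3 × 58.44 = 0.2760 g
% NaCl = 0.2760 / 0.6175 × 100 = 44.69 %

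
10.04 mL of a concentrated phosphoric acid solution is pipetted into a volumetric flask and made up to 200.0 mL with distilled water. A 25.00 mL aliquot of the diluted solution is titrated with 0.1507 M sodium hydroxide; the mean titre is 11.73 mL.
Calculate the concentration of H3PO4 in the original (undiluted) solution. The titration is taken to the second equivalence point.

H3PO4 + 2 NaOH → Na2HPO4 + 2 H2O
n(NaOH) = 0.01173 × 0.1507 = 1.768 × 10^-3 mol
From the 1:2 ratio, n(H3PO4) in the aliquot = 1/2 × 1.768 × 10^-3 = 8.839 × 10^-4 mol
[H3PO4]_dilute = 8.839 × 10^-4 / 0.02500 = 0.03535 mol/L
Dilution factor = 200.0 / 10.04 = 19.92
[H3PO4]_stock = 0.03535 × 19.92 = 0.7043 mol/L

0.7043 M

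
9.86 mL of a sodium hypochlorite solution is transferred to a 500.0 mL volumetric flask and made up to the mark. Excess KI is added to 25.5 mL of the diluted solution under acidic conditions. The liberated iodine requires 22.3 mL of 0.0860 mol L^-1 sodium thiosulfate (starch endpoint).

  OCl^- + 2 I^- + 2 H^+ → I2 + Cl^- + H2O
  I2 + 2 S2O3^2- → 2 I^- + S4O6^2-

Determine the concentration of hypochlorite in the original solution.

1.91 mol/L

n(S2O3^2-) = 0.0223 × 0.0860 = 1.92 × 10^-3 mol
n(I2) = n(S2O3^2-)/2 = 9.59 × 10^-4 mol
n(OCl^-) in the aliquot = 9.59 × 10^-4 mol (1:1 ratio)
[OCl^-]_dilute = 9.59 × 10^-4 / 0.0255 = 0.0376 mol/L
[OCl^-]_original = 0.0376 × 500.0/9.86 = 1.91 mol/L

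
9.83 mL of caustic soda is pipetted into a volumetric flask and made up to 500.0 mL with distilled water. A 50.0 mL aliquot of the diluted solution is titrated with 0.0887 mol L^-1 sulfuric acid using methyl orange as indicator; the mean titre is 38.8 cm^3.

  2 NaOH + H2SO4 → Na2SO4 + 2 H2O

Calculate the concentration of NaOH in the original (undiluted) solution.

7.00 mol/L

n(H2SO4) = 0.0388 × 0.0887 = 3.44 × 10^-3 mol
From the 2:1 ratio, n(NaOH) in the aliquot = 2/1 × 3.44 × 10^-3 = 6.88 × 10^-3 mol
[NaOH]_dilute = 6.88 × 10^-3 / 0.0500 = 0.138 mol/L
Dilution factor = 500.0 / 9.83 = 50.86
[NaOH]_stock = 0.138 × 50.86 = 7.00 mol/L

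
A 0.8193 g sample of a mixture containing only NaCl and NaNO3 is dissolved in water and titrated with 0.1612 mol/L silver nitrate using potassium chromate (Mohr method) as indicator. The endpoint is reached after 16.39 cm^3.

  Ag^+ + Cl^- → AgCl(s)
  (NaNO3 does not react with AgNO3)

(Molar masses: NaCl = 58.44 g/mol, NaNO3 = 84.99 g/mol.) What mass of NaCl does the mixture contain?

0.1544 g

n(AgNO3) = 0.01639 × 0.1612 = 2.642 × 10^-3 mol
Let x = n(NaCl), y = n(NaNO3).
Titrant: 1x = 2.642 × 10^-3;  mass: 58.44x + 84.99y = 0.8193
Solving, x = 2.642 × 10^-3 mol, y = 7.823 × 10^-3 mol
mass of NaCl = 2.642 × 10^-3 × 58.44 = 0.1544 g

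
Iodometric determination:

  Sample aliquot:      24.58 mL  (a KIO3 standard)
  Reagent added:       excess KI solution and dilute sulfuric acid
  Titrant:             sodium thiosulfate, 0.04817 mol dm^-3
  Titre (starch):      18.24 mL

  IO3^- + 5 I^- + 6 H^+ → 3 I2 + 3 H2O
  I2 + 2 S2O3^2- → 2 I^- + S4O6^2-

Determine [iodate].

n(S2O3^2-) = 0.01824 × 0.04817 = 8.786 × 10^-4 mol
n(I2) = n(S2O3^2-)/2 = 4.393 × 10^-4 mol
From the 1:3 ratio, n(IO3^-) in the aliquot = 1/3 × 4.393 × 10^-4 = 1.464 × 10^-4 mol
[IO3^-] = 1.464 × 10^-4 / 0.02458 = 0.005958 mol/L

0.005958 mol/L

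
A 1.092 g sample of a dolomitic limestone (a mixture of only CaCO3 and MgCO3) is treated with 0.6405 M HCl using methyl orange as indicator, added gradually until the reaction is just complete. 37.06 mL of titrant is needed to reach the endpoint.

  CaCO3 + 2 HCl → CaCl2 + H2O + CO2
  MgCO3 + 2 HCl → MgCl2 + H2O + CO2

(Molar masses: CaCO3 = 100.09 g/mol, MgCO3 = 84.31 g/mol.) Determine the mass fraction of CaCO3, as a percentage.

n(HCl) = 0.03706 × 0.6405 = 0.02374 mol
Let x = n(CaCO3), y = n(MgCO3).
Titrant: 2x + 2y = 0.02374;  mass: 100.09x + 84.31y = 1.092
Solving, x = 5.790 × 10^-3 mol, y = 6.078 × 10^-3 mol
mass of CaCO3 = 5.790 × 10^-3 × 100.09 = 0.5795 g
% CaCO3 = 0.5795 / 1.092 × 100 = 53.07 %

53.07 %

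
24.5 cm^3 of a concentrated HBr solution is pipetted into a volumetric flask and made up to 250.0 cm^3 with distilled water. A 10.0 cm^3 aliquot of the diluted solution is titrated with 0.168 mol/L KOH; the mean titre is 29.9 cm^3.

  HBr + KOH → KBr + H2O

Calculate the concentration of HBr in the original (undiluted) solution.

5.13 mol/L

n(KOH) = 0.0299 × 0.168 = 5.02 × 10^-3 mol
n(HBr) in the aliquot = 5.02 × 10^-3 mol (1:1 ratio)
[HBr]_dilute = 5.02 × 10^-3 / 0.0100 = 0.502 mol/L
Dilution factor = 250.0 / 24.5 = 10.20
[HBr]_stock = 0.502 × 10.20 = 5.13 mol/L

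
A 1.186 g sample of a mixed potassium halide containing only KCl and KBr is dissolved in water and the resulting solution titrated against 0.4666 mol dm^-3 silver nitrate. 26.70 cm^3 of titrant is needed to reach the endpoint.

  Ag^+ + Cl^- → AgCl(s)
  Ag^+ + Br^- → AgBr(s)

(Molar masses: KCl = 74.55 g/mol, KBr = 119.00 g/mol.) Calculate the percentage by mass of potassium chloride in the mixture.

n(AgNO3) = 0.02670 × 0.4666 = 0.01246 mol
Let x = n(KCl), y = n(KBr).
Titrant: 1x + 1y = 0.01246;  mass: 74.55x + 119.00y = 1.186
Solving, x = 6.671 × 10^-3 mol, y = 5.787 × 10^-3 mol
mass of KCl = 6.671 × 10^-3 × 74.55 = 0.4973 g
% KCl = 0.4973 / 1.186 × 100 = 41.93 %

41.93 %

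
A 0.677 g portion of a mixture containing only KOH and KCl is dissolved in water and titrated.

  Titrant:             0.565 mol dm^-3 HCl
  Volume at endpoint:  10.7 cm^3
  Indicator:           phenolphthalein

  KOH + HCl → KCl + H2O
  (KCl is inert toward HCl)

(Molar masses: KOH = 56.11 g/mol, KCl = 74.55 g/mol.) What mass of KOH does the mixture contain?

n(HCl) = 0.0107 × 0.565 = 6.05 × 10^-3 mol
Let x = n(KOH), y = n(KCl).
Titrant: 1x = 6.05 × 10^-3;  mass: 56.11x + 74.55y = 0.677
Solving, x = 6.05 × 10^-3 mol, y = 4.53 × 10^-3 mol
mass of KOH = 6.05 × 10^-3 × 56.11 = 0.339 g

0.339 g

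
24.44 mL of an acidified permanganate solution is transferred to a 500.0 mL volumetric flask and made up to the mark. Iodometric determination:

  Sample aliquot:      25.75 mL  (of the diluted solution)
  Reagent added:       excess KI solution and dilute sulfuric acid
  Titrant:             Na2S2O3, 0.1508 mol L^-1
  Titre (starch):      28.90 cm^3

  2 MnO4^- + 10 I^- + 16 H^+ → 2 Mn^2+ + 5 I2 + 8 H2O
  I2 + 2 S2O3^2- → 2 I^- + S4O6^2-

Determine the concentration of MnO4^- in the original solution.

n(S2O3^2-) = 0.02890 × 0.1508 = 4.358 × 10^-3 mol
n(I2) = n(S2O3^2-)/2 = 2.179 × 10^-3 mol
From the 2:5 ratio, n(MnO4^-) in the aliquot = 2/5 × 2.179 × 10^-3 = 8.716 × 10^-4 mol
[MnO4^-]_dilute = 8.716 × 10^-4 / 0.02575 = 0.03385 mol/L
[MnO4^-]_original = 0.03385 × 500.0/24.44 = 0.6925 mol/L

0.6925 mol/L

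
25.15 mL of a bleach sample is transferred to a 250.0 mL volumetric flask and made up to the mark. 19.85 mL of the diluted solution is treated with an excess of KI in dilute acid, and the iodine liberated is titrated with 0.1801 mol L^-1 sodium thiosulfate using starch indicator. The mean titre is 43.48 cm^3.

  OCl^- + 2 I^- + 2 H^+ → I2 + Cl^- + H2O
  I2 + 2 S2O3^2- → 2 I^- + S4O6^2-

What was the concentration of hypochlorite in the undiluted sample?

1.961 mol/L

n(S2O3^2-) = 0.04348 × 0.1801 = 7.831 × 10^-3 mol
n(I2) = n(S2O3^2-)/2 = 3.915 × 10^-3 mol
n(OCl^-) in the aliquot = 3.915 × 10^-3 mol (1:1 ratio)
[OCl^-]_dilute = 3.915 × 10^-3 / 0.01985 = 0.1972 mol/L
[OCl^-]_original = 0.1972 × 250.0/25.15 = 1.961 mol/L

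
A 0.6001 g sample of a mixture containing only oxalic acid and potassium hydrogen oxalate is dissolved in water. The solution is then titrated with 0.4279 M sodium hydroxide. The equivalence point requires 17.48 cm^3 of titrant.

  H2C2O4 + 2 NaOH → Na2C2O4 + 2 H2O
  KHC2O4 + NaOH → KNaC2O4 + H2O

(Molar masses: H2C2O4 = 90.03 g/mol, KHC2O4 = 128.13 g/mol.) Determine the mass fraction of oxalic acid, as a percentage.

n(NaOH) = 0.01748 × 0.4279 = 7.480 × 10^-3 mol
Let x = n(H2C2O4), y = n(KHC2O4).
Titrant: 2x + 1y = 7.480 × 10^-3;  mass: 90.03x + 128.13y = 0.6001
Solving, x = 2.155 × 10^-3 mol, y = 3.169 × 10^-3 mol
mass of H2C2O4 = 2.155 × 10^-3 × 90.03 = 0.1940 g
% H2C2O4 = 0.1940 / 0.6001 × 100 = 32.33 %

32.33 %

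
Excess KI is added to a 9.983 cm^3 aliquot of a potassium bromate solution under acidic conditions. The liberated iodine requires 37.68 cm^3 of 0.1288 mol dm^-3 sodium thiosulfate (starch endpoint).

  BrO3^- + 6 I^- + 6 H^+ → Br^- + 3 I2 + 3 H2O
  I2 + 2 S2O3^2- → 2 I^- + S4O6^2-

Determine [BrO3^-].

0.08102 mol/L

n(S2O3^2-) = 0.03768 × 0.1288 = 4.853 × 10^-3 mol
n(I2) = n(S2O3^2-)/2 = 2.427 × 10^-3 mol
From the 1:3 ratio, n(BrO3^-) in the aliquot = 1/3 × 2.427 × 10^-3 = 8.089 × 10^-4 mol
[BrO3^-] = 8.089 × 10^-4 / 0.009983 = 0.08102 mol/L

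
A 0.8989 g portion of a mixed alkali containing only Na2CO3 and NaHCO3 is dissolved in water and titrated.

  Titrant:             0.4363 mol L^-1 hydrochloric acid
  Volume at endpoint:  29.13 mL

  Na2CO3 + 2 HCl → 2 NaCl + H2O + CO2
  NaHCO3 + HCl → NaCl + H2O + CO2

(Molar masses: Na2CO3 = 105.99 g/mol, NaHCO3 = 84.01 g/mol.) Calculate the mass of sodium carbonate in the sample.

0.2885 g

n(HCl) = 0.02913 × 0.4363 = 0.01271 mol
Let x = n(Na2CO3), y = n(NaHCO3).
Titrant: 2x + 1y = 0.01271;  mass: 105.99x + 84.01y = 0.8989
Solving, x = 2.722 × 10^-3 mol, y = 7.266 × 10^-3 mol
mass of Na2CO3 = 2.722 × 10^-3 × 105.99 = 0.2885 g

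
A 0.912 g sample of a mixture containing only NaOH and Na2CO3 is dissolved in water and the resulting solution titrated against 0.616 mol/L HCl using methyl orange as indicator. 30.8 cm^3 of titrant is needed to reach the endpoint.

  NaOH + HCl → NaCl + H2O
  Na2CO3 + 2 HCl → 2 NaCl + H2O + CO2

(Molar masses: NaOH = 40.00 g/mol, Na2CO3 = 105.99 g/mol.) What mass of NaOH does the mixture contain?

n(HCl) = 0.0308 × 0.616 = 0.0190 mol
Let x = n(NaOH), y = n(Na2CO3).
Titrant: 1x + 2y = 0.0190;  mass: 40.00x + 105.99y = 0.912
Solving, x = 7.19 × 10^-3 mol, y = 5.89 × 10^-3 mol
mass of NaOH = 7.19 × 10^-3 × 40.00 = 0.288 g

0.288 g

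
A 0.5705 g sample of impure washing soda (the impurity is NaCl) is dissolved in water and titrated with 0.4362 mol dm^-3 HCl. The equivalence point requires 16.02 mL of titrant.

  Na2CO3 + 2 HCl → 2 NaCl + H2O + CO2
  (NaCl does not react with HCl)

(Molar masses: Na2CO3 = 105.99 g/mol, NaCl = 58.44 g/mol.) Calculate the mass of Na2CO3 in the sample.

0.3703 g

n(HCl) = 0.01602 × 0.4362 = 6.988 × 10^-3 mol
Let x = n(Na2CO3), y = n(NaCl).
Titrant: 2x = 6.988 × 10^-3;  mass: 105.99x + 58.44y = 0.5705
Solving, x = 3.494 × 10^-3 mol, y = 3.425 × 10^-3 mol
mass of Na2CO3 = 3.494 × 10^-3 × 105.99 = 0.3703 g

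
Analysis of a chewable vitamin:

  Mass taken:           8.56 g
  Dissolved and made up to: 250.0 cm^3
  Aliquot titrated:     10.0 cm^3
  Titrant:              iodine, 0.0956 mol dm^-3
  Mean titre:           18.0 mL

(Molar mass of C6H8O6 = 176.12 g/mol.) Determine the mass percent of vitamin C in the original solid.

88.5 %

C6H8O6 + I2 → C6H6O6 + 2 HI
n(I2) per titration = 0.0180 × 0.0956 = 1.72 × 10^-3 mol
n(C6H8O6) in each aliquot = 1.72 × 10^-3 mol (1:1 ratio)
n(C6H8O6) in the whole flask = 1.72 × 10^-3 × 250.0/10.0 = 0.0430 mol
mass of C6H8O6 = 0.0430 × 176.12 = 7.58 g
% C6H8O6 = 7.58 / 8.56 × 100 = 88.5 %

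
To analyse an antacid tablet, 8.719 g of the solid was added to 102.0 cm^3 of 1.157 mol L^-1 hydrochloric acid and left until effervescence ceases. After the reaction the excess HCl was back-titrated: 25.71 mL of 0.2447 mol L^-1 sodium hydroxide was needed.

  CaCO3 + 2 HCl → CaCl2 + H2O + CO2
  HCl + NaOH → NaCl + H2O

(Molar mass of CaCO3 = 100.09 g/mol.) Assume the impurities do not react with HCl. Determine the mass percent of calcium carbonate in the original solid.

64.13 %

n(HCl) added = 0.1020 × 1.157 = 0.1180 mol
n(NaOH) used in back-titration = 0.02571 × 0.2447 = 6.291 × 10^-3 mol
n(HCl) left over = 6.291 × 10^-3 mol (1:1 ratio)
n(HCl) consumed by analyte = 0.1180 − 6.291 × 10^-3 = 0.1117 mol
From the 1:2 ratio, n(CaCO3) = 1/2 × 0.1117 = 0.05586 mol
mass of CaCO3 = 0.05586 × 100.09 = 5.591 g
% CaCO3 = 5.591 / 8.719 × 100 = 64.13 %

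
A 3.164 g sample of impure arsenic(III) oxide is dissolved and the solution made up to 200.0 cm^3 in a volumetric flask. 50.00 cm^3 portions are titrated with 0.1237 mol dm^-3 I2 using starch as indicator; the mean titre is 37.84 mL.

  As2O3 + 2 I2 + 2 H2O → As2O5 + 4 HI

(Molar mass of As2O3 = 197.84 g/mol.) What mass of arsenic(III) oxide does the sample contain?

n(I2) per titration = 0.03784 × 0.1237 = 4.681 × 10^-3 mol
From the 1:2 ratio, n(As2O3) in each aliquot = 1/2 × 4.681 × 10^-3 = 2.340 × 10^-3 mol
n(As2O3) in the whole flask = 2.340 × 10^-3 × 200.0/50.00 = 9.362 × 10^-3 mol
mass of As2O3 = 9.362 × 10^-3 × 197.84 = 1.852 g

1.852 g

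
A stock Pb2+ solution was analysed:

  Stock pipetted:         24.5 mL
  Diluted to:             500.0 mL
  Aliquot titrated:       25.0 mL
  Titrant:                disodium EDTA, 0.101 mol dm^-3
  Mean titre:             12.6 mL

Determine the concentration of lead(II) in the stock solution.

Pb^2+ + EDTA^4- → [Pb(EDTA)]^2-
n(EDTA) = 0.0126 × 0.101 = 1.27 × 10^-3 mol
n(Pb2+) in the aliquot = 1.27 × 10^-3 mol (1:1 ratio)
[Pb2+]_dilute = 1.27 × 10^-3 / 0.0250 = 0.0509 mol/L
Dilution factor = 500.0 / 24.5 = 20.41
[Pb2+]_stock = 0.0509 × 20.41 = 1.04 mol/L

1.04 mol/L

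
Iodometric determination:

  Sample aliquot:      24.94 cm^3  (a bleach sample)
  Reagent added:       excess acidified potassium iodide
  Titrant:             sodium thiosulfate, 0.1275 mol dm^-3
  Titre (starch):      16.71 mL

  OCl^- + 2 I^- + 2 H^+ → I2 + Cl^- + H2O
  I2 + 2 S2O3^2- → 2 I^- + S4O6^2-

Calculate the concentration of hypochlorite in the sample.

n(S2O3^2-) = 0.01671 × 0.1275 = 2.131 × 10^-3 mol
n(I2) = n(S2O3^2-)/2 = 1.065 × 10^-3 mol
n(OCl^-) in the aliquot = 1.065 × 10^-3 mol (1:1 ratio)
[OCl^-] = 1.065 × 10^-3 / 0.02494 = 0.04271 mol/L

0.04271 mol/L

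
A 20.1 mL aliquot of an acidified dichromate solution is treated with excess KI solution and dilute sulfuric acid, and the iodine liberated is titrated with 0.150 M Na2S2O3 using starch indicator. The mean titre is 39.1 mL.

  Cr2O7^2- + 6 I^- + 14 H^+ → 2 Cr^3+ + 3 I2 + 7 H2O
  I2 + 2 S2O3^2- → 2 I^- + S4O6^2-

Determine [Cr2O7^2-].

0.0486 M

n(S2O3^2-) = 0.0391 × 0.150 = 5.87 × 10^-3 mol
n(I2) = n(S2O3^2-)/2 = 2.93 × 10^-3 mol
From the 1:3 ratio, n(Cr2O7^2-) in the aliquot = 1/3 × 2.93 × 10^-3 = 9.78 × 10^-4 mol
[Cr2O7^2-] = 9.78 × 10^-4 / 0.0201 = 0.0486 mol/L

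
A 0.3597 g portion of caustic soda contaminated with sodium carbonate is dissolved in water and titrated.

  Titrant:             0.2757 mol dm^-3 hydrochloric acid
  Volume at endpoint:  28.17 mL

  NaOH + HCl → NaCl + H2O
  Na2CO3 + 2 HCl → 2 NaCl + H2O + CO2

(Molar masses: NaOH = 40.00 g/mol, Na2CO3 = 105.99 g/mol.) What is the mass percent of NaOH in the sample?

n(HCl) = 0.02817 × 0.2757 = 7.766 × 10^-3 mol
Let x = n(NaOH), y = n(Na2CO3).
Titrant: 1x + 2y = 7.766 × 10^-3;  mass: 40.00x + 105.99y = 0.3597
Solving, x = 3.993 × 10^-3 mol, y = 1.887 × 10^-3 mol
mass of NaOH = 3.993 × 10^-3 × 40.00 = 0.1597 g
% NaOH = 0.1597 / 0.3597 × 100 = 44.40 %

44.40 %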